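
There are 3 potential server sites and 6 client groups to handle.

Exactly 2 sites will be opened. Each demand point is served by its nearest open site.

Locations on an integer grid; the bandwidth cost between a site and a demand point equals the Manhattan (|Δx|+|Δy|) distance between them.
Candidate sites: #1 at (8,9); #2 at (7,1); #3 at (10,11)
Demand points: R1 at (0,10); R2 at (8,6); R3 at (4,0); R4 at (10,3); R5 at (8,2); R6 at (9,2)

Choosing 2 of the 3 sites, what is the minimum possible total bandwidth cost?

26

Open {#1, #2}.
  R1→#1 9, R2→#1 3, R3→#2 4, R4→#2 5, R5→#2 2, R6→#2 3  ⇒ total 26.
Compare {#2, #3}: total 31.
Compare {#1, #3}: total 48.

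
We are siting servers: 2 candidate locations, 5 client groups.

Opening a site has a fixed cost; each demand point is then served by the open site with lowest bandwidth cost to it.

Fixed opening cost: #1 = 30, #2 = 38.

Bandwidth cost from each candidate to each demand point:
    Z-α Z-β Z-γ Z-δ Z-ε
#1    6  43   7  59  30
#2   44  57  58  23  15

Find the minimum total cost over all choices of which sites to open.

162

Open {#1, #2}: assign each demand point to its cheapest open site.
  Z-α→#1 6, Z-β→#1 43, Z-γ→#1 7, Z-δ→#2 23, Z-ε→#2 15
  bandwidth cost 94, fixed 68 → total 162.
Compare {#1}: bandwidth cost 145 + fixed 30 = 175.
Compare {#2}: bandwidth cost 197 + fixed 38 = 235.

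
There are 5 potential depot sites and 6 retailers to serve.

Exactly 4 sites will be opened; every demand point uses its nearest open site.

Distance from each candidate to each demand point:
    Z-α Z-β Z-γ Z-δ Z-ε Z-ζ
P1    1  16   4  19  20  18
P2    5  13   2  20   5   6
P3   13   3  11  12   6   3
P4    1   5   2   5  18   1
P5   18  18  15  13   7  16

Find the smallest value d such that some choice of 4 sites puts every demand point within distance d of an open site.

5

Open {P1, P2, P3, P4}.
  Farthest demand point is Z-δ at distance 5 (to P4); all others are ≤ 5.
With {P1, P2, P4, P5} the worst case is 5.
With {P2, P3, P4, P5} the worst case is 5.
No size-4 selection achieves below 5.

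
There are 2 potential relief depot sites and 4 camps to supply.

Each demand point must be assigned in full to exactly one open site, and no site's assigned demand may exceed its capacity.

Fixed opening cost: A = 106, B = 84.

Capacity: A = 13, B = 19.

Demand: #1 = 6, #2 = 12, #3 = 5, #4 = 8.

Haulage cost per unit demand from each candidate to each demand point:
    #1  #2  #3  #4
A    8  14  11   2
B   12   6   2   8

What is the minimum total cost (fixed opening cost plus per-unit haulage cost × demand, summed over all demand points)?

Open {A, B}; cheapest assignment that respects the capacities:
  A (cap 13, load 13): #3, #4 — cost 5×11 + 8×2 = 71
  B (cap 19, load 18): #1, #2 — cost 6×12 + 12×6 = 144
  Shipping 215, fixed 190 → total 405.
  Any other capacity-feasible assignment to {A, B} ships for at least 215.
Total demand is 31 and no other set of sites has combined capacity ≥ 31, so {A, B} is the only feasible choice of open sites. Minimum: 405.

405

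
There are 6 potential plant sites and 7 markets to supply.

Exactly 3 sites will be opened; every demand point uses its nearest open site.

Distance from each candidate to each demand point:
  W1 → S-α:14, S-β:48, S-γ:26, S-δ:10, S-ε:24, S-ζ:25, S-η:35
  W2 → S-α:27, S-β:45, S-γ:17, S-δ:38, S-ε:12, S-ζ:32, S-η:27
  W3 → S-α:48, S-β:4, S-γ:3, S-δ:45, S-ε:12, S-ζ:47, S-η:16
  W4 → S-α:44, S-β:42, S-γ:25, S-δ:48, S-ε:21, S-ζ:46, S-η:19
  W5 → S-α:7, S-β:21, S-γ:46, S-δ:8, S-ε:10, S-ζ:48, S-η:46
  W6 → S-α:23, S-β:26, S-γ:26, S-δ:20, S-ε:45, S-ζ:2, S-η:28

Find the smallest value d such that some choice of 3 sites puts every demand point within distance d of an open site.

Open {W1, W3, W6}.
  Farthest demand point is S-η at distance 16 (to W3); all others are ≤ 16.
With {W3, W5, W6} the worst case is 16.
With {W2, W3, W6} the worst case is 23.
No size-3 selection achieves below 16.

16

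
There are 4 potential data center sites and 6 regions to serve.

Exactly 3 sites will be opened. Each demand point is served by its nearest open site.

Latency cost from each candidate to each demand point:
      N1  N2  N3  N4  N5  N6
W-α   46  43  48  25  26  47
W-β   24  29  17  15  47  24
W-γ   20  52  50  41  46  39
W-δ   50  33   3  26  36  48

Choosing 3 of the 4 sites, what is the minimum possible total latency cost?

121

Open {W-α, W-β, W-δ}.
  N1→W-β 24, N2→W-β 29, N3→W-δ 3, N4→W-β 15, N5→W-α 26, N6→W-β 24  ⇒ total 121.
Compare {W-β, W-γ, W-δ}: total 127.
Compare {W-α, W-β, W-γ}: total 131.
No size-3 selection does better; minimum is 121.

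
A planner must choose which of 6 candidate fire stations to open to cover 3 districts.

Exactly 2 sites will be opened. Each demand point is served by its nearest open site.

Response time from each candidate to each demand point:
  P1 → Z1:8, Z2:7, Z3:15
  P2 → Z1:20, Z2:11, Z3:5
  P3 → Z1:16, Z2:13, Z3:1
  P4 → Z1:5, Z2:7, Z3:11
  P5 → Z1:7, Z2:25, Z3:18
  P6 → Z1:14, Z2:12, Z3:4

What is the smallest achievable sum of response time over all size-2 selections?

13

Open {P3, P4}.
  Z1→P4 5, Z2→P4 7, Z3→P3 1  ⇒ total 13.
Compare {P1, P3}: total 16.
Compare {P4, P6}: total 16.
No size-2 selection does better; minimum is 13.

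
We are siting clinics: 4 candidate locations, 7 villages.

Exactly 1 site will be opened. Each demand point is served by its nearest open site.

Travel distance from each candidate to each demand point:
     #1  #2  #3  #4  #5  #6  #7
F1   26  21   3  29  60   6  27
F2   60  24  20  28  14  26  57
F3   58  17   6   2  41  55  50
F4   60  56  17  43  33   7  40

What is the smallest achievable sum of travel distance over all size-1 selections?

172

Open {F1}.
  #1→F1 26, #2→F1 21, #3→F1 3, #4→F1 29, #5→F1 60, #6→F1 6, #7→F1 27  ⇒ total 172.
Compare {F2}: total 229.
Compare {F3}: total 229.
No size-1 selection does better; minimum is 172.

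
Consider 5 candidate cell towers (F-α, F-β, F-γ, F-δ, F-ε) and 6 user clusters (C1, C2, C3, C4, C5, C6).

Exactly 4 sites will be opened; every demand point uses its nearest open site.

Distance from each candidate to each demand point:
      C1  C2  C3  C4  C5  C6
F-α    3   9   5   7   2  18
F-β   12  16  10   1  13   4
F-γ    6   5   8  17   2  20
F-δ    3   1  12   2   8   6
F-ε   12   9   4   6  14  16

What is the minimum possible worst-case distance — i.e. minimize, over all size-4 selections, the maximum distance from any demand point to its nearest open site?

Open {F-α, F-β, F-δ, F-ε}.
  Farthest demand point is C3 at distance 4 (to F-ε); all others are ≤ 4.
With {F-β, F-γ, F-δ, F-ε} the worst case is 4.
With {F-α, F-β, F-γ, F-δ} the worst case is 5.
No size-4 selection achieves below 4.

4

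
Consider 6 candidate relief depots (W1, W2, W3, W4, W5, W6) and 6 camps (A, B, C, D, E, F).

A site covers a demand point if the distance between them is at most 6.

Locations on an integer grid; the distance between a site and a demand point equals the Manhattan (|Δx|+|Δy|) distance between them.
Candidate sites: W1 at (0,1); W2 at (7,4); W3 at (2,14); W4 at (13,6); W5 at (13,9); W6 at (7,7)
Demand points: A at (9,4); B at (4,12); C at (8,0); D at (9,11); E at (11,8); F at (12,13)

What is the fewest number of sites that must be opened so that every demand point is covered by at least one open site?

3

Coverage sets (demand points within 6 of each site):
  W1: {}
  W2: {A, C}
  W3: {B}
  W4: {A, E}
  W5: {D, E, F}
  W6: {A, D, E}
No 2 sites suffice: every size-2 union leaves at least one demand point uncovered.
But {W2, W3, W5} covers everything, so the minimum is 3.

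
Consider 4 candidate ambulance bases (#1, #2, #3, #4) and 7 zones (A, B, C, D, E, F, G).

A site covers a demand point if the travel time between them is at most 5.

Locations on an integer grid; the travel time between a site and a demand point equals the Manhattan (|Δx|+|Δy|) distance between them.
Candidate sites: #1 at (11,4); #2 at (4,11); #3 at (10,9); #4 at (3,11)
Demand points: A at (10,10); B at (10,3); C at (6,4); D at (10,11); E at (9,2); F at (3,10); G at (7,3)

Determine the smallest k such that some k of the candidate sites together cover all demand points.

3

Coverage sets (demand points within 5 of each site):
  #1: {B, C, E, G}
  #2: {F}
  #3: {A, D}
  #4: {F}
No 2 sites suffice: every size-2 union leaves at least one demand point uncovered.
But {#1, #2, #3} covers everything, so the minimum is 3.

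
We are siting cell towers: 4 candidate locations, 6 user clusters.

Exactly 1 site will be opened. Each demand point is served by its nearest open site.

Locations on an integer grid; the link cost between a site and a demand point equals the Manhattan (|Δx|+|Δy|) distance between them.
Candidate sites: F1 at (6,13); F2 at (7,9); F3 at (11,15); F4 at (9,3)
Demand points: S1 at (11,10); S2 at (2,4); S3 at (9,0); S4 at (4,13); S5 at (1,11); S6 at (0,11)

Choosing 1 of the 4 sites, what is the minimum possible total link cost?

Open {F2}.
  S1→F2 5, S2→F2 10, S3→F2 11, S4→F2 7, S5→F2 8, S6→F2 9  ⇒ total 50.
Compare {F1}: total 54.
Compare {F4}: total 68.
No size-1 selection does better; minimum is 50.

50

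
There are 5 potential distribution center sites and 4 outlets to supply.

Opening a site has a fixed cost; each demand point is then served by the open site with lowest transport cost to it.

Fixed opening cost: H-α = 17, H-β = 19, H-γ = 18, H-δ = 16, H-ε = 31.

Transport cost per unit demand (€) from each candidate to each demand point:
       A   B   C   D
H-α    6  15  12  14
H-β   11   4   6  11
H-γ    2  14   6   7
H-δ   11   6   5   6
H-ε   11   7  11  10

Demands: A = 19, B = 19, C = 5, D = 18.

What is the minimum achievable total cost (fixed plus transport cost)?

Open {H-β, H-γ, H-δ}: assign each demand point to its cheapest open site.
  A→H-γ 19×2=38, B→H-β 19×4=76, C→H-δ 5×5=25, D→H-δ 18×6=108
  transport cost 247, fixed 53 → total 300.
Compare {H-β, H-γ}: transport cost 270 + fixed 37 = 307.
Compare {H-α, H-β, H-γ, H-δ}: transport cost 247 + fixed 70 = 317.
Compare {H-γ, H-δ}: transport cost 285 + fixed 34 = 319.
All other subsets cost ≥ 307. Minimum total cost: 300.

300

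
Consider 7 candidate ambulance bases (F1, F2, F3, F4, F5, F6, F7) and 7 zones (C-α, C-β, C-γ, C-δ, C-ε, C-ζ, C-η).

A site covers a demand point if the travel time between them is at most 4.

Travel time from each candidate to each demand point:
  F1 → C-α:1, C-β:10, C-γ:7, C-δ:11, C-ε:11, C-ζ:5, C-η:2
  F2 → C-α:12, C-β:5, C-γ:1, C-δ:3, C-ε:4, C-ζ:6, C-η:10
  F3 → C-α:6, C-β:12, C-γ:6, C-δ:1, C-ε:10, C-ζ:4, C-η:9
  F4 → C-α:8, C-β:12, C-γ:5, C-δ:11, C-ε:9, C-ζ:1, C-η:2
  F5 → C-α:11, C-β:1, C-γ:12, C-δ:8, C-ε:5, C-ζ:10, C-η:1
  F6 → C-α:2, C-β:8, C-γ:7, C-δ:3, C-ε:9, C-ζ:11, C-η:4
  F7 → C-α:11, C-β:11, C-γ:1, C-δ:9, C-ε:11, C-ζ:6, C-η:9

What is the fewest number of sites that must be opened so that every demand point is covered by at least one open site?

Coverage sets (demand points within 4 of each site):
  F1: {C-α, C-η}
  F2: {C-γ, C-δ, C-ε}
  F3: {C-δ, C-ζ}
  F4: {C-ζ, C-η}
  F5: {C-β, C-η}
  F6: {C-α, C-δ, C-η}
  F7: {C-γ}
No 3 sites suffice: every size-3 union leaves at least one demand point uncovered.
But {F1, F2, F3, F5} covers everything, so the minimum is 4.

4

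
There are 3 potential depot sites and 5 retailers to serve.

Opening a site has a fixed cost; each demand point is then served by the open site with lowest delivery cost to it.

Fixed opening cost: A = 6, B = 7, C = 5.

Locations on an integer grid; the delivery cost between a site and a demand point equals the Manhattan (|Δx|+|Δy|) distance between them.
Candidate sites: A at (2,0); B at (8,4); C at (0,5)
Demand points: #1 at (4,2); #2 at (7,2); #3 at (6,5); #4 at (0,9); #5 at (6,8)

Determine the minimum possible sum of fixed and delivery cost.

Open {B, C}: assign each demand point to its cheapest open site.
  #1→B 6, #2→B 3, #3→B 3, #4→C 4, #5→B 6
  delivery cost 22, fixed 12 → total 34.
Compare {B}: delivery cost 31 + fixed 7 = 38.
Compare {A, B, C}: delivery cost 20 + fixed 18 = 38.
Compare {A, B}: delivery cost 27 + fixed 13 = 40.
All other subsets cost ≥ 38. Minimum total cost: 34.

34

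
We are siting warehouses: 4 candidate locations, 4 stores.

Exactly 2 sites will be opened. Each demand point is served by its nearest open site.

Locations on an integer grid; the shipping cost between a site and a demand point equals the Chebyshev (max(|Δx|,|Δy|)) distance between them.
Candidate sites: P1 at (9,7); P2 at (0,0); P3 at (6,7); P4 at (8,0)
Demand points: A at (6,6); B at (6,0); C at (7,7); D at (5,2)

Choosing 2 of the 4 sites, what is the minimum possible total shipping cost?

7

Open {P3, P4}.
  A→P3 1, B→P4 2, C→P3 1, D→P4 3  ⇒ total 7.
Compare {P1, P4}: total 10.
Compare {P2, P3}: total 13.
No size-2 selection does better; minimum is 7.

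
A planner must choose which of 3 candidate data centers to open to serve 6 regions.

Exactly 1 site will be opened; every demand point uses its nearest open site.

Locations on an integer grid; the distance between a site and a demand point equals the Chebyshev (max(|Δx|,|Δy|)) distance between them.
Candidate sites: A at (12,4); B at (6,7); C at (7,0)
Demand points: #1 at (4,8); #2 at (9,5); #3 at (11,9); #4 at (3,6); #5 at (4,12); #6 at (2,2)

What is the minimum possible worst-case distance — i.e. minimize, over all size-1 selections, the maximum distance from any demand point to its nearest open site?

Open {B}.
  Farthest demand point is #3 at distance 5 (to B); all others are ≤ 5.
With {A} the worst case is 10.
With {C} the worst case is 12.
No size-1 selection achieves below 5.

5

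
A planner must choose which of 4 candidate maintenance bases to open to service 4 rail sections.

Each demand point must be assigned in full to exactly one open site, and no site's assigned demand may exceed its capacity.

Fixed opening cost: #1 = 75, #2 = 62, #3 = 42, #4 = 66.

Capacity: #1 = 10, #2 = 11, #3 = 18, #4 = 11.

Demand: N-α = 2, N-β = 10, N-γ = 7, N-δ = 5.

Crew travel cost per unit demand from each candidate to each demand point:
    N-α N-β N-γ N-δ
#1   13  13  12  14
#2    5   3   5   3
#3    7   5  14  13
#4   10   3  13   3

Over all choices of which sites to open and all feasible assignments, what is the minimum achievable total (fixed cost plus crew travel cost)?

264

Open {#2, #3}; cheapest assignment that respects the capacities:
  #2 (cap 11, load 9): N-α, N-γ — cost 2×5 + 7×5 = 45
  #3 (cap 18, load 15): N-β, N-δ — cost 10×5 + 5×13 = 115
  Shipping 160, fixed 104 → total 264.
  Any other capacity-feasible assignment to {#2, #3} ships for at least 160.
Compare {#2, #3, #4}: its best feasible assignment gives total 280.
Compare {#3, #4}: its best feasible assignment gives total 291.
Every other set of open sites that can feasibly serve all demand totals ≥ 280 even under its best assignment. Minimum: 264.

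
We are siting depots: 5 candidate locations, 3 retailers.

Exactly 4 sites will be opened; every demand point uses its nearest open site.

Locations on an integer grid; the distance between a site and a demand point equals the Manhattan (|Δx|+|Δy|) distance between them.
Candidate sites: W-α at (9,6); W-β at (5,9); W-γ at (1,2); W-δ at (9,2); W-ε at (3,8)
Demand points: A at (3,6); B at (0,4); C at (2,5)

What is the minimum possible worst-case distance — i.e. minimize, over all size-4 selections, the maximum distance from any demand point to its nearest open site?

4

Open {W-α, W-β, W-γ, W-ε}.
  Farthest demand point is C at distance 4 (to W-γ); all others are ≤ 4.
With {W-α, W-γ, W-δ, W-ε} the worst case is 4.
With {W-β, W-γ, W-δ, W-ε} the worst case is 4.
No size-4 selection achieves below 4.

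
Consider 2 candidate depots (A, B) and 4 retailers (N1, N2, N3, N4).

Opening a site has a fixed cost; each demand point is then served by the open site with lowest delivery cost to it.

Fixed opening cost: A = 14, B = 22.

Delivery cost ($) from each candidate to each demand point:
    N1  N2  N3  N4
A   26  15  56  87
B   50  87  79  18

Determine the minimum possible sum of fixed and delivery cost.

151

Open {A, B}: assign each demand point to its cheapest open site.
  N1→A 26, N2→A 15, N3→A 56, N4→B 18
  delivery cost 115, fixed 36 → total 151.
Compare {A}: delivery cost 184 + fixed 14 = 198.
Compare {B}: delivery cost 234 + fixed 22 = 256.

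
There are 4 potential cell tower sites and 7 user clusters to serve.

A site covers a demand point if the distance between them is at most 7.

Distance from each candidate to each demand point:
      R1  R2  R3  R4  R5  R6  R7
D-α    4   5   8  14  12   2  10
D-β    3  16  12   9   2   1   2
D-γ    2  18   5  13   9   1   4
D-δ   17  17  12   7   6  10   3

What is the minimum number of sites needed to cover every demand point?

3

Coverage sets (demand points within 7 of each site):
  D-α: {R1, R2, R6}
  D-β: {R1, R5, R6, R7}
  D-γ: {R1, R3, R6, R7}
  D-δ: {R4, R5, R7}
No 2 sites suffice: every size-2 union leaves at least one demand point uncovered.
But {D-α, D-γ, D-δ} covers everything, so the minimum is 3.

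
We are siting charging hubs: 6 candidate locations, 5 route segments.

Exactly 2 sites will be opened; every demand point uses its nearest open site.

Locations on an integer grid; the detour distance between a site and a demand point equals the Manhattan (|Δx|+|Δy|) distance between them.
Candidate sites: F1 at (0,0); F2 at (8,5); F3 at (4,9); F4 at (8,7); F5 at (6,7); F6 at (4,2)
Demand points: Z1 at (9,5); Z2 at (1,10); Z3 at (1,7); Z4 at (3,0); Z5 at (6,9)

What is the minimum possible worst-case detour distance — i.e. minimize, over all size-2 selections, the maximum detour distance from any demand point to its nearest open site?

Open {F1, F5}.
  Farthest demand point is Z2 at detour distance 8 (to F5); all others are ≤ 8.
With {F3, F6} the worst case is 8.
With {F5, F6} the worst case is 8.
No size-2 selection achieves below 8.

8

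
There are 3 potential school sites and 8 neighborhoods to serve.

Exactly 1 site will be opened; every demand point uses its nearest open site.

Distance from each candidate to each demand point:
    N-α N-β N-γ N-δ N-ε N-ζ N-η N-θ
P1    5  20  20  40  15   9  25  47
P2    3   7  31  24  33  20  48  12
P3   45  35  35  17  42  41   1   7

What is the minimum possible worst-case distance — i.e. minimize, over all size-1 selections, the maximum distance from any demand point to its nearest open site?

45

Open {P3}.
  Farthest demand point is N-α at distance 45 (to P3); all others are ≤ 45.
With {P1} the worst case is 47.
With {P2} the worst case is 48.
No size-1 selection achieves below 45.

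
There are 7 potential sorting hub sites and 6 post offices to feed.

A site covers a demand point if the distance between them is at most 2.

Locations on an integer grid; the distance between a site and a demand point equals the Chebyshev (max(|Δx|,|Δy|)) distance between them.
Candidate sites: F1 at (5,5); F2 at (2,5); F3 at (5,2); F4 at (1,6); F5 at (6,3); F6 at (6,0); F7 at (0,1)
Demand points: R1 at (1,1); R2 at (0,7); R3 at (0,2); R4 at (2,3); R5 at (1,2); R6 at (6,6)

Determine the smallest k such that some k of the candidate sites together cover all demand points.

3

Coverage sets (demand points within 2 of each site):
  F1: {R6}
  F2: {R2, R4}
  F3: {}
  F4: {R2}
  F5: {}
  F6: {}
  F7: {R1, R3, R4, R5}
No 2 sites suffice: every size-2 union leaves at least one demand point uncovered.
But {F1, F2, F7} covers everything, so the minimum is 3.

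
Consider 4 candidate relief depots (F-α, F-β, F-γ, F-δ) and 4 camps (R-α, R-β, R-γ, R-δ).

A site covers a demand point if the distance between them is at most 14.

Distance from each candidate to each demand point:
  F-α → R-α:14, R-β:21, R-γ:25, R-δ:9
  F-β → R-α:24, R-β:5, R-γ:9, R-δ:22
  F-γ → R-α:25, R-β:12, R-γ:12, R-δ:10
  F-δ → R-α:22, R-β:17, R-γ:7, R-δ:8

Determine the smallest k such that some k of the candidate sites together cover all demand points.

2

Coverage sets (demand points within 14 of each site):
  F-α: {R-α, R-δ}
  F-β: {R-β, R-γ}
  F-γ: {R-β, R-γ, R-δ}
  F-δ: {R-γ, R-δ}
No single site covers all 4 demand points.
But {F-α, F-β} covers everything, so the minimum is 2.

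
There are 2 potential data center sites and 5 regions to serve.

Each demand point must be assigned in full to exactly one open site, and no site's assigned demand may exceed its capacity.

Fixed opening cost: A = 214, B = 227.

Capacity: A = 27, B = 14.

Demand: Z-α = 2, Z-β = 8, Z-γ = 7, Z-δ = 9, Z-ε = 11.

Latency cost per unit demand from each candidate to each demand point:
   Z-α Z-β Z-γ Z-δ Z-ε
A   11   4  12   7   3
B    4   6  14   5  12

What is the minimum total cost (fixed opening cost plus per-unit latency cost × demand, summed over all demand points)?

Open {A, B}; cheapest assignment that respects the capacities:
  A (cap 27, load 26): Z-β, Z-γ, Z-ε — cost 8×4 + 7×12 + 11×3 = 149
  B (cap 14, load 11): Z-α, Z-δ — cost 2×4 + 9×5 = 53
  Shipping 202, fixed 441 → total 643.
  Any other capacity-feasible assignment to {A, B} ships for at least 202.
Total demand is 37 and no other set of sites has combined capacity ≥ 37, so {A, B} is the only feasible choice of open sites. Minimum: 643.

643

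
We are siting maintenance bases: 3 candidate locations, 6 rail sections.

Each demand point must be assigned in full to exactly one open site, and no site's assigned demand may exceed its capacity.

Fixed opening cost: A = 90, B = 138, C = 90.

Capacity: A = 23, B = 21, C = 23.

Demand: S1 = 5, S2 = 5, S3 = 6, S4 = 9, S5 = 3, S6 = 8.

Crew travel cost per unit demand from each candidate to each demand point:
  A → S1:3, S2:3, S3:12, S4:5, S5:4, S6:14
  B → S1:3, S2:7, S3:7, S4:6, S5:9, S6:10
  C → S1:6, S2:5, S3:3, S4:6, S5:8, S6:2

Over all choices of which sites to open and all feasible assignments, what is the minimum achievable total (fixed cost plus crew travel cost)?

301

Open {A, C}; cheapest assignment that respects the capacities:
  A (cap 23, load 22): S1, S2, S4, S5 — cost 5×3 + 5×3 + 9×5 + 3×4 = 87
  C (cap 23, load 14): S3, S6 — cost 6×3 + 8×2 = 34
  Shipping 121, fixed 180 → total 301.
  Any other capacity-feasible assignment to {A, C} ships for at least 121.
Compare {B, C}: its best feasible assignment gives total 380.
Compare {A, B}: its best feasible assignment gives total 437.
Every other set of open sites that can feasibly serve all demand totals ≥ 380 even under its best assignment. Minimum: 301.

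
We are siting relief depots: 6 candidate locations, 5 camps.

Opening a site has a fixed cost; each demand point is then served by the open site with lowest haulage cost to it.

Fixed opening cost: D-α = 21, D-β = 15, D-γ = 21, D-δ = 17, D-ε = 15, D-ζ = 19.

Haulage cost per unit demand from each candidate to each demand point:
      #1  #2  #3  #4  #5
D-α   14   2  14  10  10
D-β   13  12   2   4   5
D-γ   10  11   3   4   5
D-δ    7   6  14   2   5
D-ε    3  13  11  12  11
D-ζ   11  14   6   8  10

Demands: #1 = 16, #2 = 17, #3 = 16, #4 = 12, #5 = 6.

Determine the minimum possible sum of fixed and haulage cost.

Open {D-α, D-β, D-δ, D-ε}: assign each demand point to its cheapest open site.
  #1→D-ε 16×3=48, #2→D-α 17×2=34, #3→D-β 16×2=32, #4→D-δ 12×2=24, #5→D-β 6×5=30
  haulage cost 168, fixed 68 → total 236.
Compare {D-α, D-β, D-ε}: haulage cost 192 + fixed 51 = 243.
Compare {D-α, D-β, D-δ, D-ε, D-ζ}: haulage cost 168 + fixed 87 = 255.
Compare {D-α, D-β, D-γ, D-δ, D-ε}: haulage cost 168 + fixed 89 = 257.
All other subsets cost ≥ 243. Minimum total cost: 236.

236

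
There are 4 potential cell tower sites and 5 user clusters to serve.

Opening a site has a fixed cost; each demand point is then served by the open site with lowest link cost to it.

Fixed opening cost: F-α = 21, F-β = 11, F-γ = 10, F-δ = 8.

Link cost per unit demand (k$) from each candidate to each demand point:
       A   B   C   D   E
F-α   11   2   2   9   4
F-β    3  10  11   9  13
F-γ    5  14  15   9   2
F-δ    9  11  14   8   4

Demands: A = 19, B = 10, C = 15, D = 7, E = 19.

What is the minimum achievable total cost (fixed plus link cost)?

250

Open {F-α, F-β, F-γ}: assign each demand point to its cheapest open site.
  A→F-β 19×3=57, B→F-α 10×2=20, C→F-α 15×2=30, D→F-α 7×9=63, E→F-γ 19×2=38
  link cost 208, fixed 42 → total 250.
Compare {F-α, F-β, F-γ, F-δ}: link cost 201 + fixed 50 = 251.
Compare {F-α, F-γ}: link cost 246 + fixed 31 = 277.
Compare {F-α, F-β}: link cost 246 + fixed 32 = 278.
All other subsets cost ≥ 251. Minimum total cost: 250.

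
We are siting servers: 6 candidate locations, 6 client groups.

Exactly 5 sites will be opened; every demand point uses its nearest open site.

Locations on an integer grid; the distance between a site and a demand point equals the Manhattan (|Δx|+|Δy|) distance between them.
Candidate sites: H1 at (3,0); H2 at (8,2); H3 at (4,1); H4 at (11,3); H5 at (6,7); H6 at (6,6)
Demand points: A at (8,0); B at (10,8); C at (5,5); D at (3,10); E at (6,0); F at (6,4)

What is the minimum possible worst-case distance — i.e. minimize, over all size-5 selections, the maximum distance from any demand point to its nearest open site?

Open {H1, H2, H3, H4, H5}.
  Farthest demand point is D at distance 6 (to H5); all others are ≤ 6.
With {H1, H2, H3, H5, H6} the worst case is 6.
With {H1, H2, H4, H5, H6} the worst case is 6.
No size-5 selection achieves below 6.

6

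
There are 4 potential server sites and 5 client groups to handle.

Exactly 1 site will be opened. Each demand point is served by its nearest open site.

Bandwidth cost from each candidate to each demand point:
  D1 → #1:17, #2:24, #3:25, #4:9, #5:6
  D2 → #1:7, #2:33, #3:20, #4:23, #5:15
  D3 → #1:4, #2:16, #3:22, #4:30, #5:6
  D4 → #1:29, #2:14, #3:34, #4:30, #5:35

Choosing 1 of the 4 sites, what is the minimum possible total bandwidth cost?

Open {D3}.
  #1→D3 4, #2→D3 16, #3→D3 22, #4→D3 30, #5→D3 6  ⇒ total 78.
Compare {D1}: total 81.
Compare {D2}: total 98.
No size-1 selection does better; minimum is 78.

78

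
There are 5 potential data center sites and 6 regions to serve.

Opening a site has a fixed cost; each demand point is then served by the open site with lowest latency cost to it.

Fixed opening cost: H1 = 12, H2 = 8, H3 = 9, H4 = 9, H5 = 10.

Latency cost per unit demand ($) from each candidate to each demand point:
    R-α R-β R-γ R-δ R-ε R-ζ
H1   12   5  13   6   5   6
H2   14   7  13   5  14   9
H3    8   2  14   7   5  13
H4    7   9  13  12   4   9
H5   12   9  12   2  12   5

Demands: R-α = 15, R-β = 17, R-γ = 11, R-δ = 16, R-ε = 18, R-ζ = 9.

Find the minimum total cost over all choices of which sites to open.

448

Open {H3, H4, H5}: assign each demand point to its cheapest open site.
  R-α→H4 15×7=105, R-β→H3 17×2=34, R-γ→H5 11×12=132, R-δ→H5 16×2=32, R-ε→H4 18×4=72, R-ζ→H5 9×5=45
  latency cost 420, fixed 28 → total 448.
Compare {H2, H3, H4, H5}: latency cost 420 + fixed 36 = 456.
Compare {H1, H3, H4, H5}: latency cost 420 + fixed 40 = 460.
Compare {H1, H2, H3, H4, H5}: latency cost 420 + fixed 48 = 468.
All other subsets cost ≥ 456. Minimum total cost: 448.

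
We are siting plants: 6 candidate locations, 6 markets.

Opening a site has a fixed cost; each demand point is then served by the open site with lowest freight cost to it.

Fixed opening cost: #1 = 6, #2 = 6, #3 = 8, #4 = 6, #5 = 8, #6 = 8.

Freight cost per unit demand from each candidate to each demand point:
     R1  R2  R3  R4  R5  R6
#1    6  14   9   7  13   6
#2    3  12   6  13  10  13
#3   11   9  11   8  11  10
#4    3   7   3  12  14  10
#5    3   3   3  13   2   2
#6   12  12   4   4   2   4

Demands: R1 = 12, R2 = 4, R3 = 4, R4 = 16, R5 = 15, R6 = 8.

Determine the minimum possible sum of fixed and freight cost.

186

Open {#5, #6}: assign each demand point to its cheapest open site.
  R1→#5 12×3=36, R2→#5 4×3=12, R3→#5 4×3=12, R4→#6 16×4=64, R5→#5 15×2=30, R6→#5 8×2=16
  freight cost 170, fixed 16 → total 186.
Compare {#1, #5, #6}: freight cost 170 + fixed 22 = 192.
Compare {#2, #5, #6}: freight cost 170 + fixed 22 = 192.
Compare {#4, #5, #6}: freight cost 170 + fixed 22 = 192.
All other subsets cost ≥ 192. Minimum total cost: 186.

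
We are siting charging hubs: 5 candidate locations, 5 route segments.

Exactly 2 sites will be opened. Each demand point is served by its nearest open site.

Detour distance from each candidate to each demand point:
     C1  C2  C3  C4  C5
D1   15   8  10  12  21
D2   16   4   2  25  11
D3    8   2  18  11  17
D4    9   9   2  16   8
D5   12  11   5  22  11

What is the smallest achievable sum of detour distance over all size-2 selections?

31

Open {D3, D4}.
  C1→D3 8, C2→D3 2, C3→D4 2, C4→D3 11, C5→D4 8  ⇒ total 31.
Compare {D2, D3}: total 34.
Compare {D3, D5}: total 37.
No size-2 selection does better; minimum is 31.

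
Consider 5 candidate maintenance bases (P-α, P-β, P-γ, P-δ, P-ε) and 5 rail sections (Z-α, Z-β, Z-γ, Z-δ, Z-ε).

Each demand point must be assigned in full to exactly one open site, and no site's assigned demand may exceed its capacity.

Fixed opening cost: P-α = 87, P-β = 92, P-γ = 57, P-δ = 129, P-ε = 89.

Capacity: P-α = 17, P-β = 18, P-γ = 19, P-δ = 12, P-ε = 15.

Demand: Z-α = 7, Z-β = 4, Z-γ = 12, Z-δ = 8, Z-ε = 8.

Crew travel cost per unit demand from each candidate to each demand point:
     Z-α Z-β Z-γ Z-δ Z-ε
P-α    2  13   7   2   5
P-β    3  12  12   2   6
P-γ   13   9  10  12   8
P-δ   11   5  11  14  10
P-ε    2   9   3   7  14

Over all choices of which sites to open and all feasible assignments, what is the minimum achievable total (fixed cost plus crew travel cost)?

399

Open {P-α, P-γ, P-ε}; cheapest assignment that respects the capacities:
  P-α (cap 17, load 15): Z-α, Z-δ — cost 7×2 + 8×2 = 30
  P-γ (cap 19, load 12): Z-β, Z-ε — cost 4×9 + 8×8 = 100
  P-ε (cap 15, load 12): Z-γ — cost 12×3 = 36
  Shipping 166, fixed 233 → total 399.
  Any other capacity-feasible assignment to {P-α, P-γ, P-ε} ships for at least 166.
Compare {P-β, P-γ, P-ε}: its best feasible assignment gives total 411.
Compare {P-α, P-β, P-ε}: its best feasible assignment gives total 422.
Every other set of open sites that can feasibly serve all demand totals ≥ 411 even under its best assignment. Minimum: 399.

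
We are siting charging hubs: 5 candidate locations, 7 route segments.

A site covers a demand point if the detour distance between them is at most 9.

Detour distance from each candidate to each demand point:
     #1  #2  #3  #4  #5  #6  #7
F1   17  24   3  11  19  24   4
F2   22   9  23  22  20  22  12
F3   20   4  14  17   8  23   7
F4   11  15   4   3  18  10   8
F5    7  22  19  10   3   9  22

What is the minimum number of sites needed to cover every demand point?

3

Coverage sets (demand points within 9 of each site):
  F1: {#3, #7}
  F2: {#2}
  F3: {#2, #5, #7}
  F4: {#3, #4, #7}
  F5: {#1, #5, #6}
No 2 sites suffice: every size-2 union leaves at least one demand point uncovered.
But {F2, F4, F5} covers everything, so the minimum is 3.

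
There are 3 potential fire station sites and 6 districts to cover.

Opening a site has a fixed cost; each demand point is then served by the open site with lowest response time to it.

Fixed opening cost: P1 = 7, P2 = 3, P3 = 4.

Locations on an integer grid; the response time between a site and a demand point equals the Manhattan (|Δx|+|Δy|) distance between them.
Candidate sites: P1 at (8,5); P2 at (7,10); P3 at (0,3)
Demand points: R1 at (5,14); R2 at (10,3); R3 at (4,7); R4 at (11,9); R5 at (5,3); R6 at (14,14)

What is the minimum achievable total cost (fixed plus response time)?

47

Open {P1, P2}: assign each demand point to its cheapest open site.
  R1→P2 6, R2→P1 4, R3→P1 6, R4→P2 5, R5→P1 5, R6→P2 11
  response time 37, fixed 10 → total 47.
Compare {P2}: response time 47 + fixed 3 = 50.
Compare {P2, P3}: response time 43 + fixed 7 = 50.
Compare {P1, P2, P3}: response time 37 + fixed 14 = 51.
All other subsets cost ≥ 50. Minimum total cost: 47.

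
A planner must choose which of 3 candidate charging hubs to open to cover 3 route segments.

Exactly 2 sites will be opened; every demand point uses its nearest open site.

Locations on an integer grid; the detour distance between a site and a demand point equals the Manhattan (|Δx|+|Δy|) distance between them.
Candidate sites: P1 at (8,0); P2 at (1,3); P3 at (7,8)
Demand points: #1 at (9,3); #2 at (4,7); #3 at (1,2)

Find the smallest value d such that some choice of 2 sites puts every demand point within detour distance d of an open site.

7

Open {P1, P2}.
  Farthest demand point is #2 at detour distance 7 (to P2); all others are ≤ 7.
With {P2, P3} the worst case is 7.
With {P1, P3} the worst case is 9.
No size-2 selection achieves below 7.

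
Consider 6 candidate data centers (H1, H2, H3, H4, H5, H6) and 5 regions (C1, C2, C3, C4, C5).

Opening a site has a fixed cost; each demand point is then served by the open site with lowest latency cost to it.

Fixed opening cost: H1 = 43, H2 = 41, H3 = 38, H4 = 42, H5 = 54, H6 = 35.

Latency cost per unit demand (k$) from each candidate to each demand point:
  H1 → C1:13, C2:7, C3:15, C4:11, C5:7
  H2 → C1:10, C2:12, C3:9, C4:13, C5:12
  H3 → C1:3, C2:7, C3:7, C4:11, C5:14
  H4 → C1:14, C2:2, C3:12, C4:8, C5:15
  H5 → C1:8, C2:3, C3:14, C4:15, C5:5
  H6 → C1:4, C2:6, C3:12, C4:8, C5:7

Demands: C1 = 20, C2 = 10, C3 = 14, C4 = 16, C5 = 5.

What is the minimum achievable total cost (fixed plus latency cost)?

Open {H3, H6}: assign each demand point to its cheapest open site.
  C1→H3 20×3=60, C2→H6 10×6=60, C3→H3 14×7=98, C4→H6 16×8=128, C5→H6 5×7=35
  latency cost 381, fixed 73 → total 454.
Compare {H3, H4}: latency cost 376 + fixed 80 = 456.
Compare {H3, H4, H6}: latency cost 341 + fixed 115 = 456.
Compare {H1, H3, H4}: latency cost 341 + fixed 123 = 464.
All other subsets cost ≥ 456. Minimum total cost: 454.

454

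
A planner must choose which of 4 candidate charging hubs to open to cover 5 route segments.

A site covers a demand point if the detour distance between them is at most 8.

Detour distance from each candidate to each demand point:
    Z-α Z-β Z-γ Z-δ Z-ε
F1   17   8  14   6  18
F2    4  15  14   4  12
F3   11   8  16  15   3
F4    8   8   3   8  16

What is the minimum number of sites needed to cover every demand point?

2

Coverage sets (demand points within 8 of each site):
  F1: {Z-β, Z-δ}
  F2: {Z-α, Z-δ}
  F3: {Z-β, Z-ε}
  F4: {Z-α, Z-β, Z-γ, Z-δ}
No single site covers all 5 demand points.
But {F3, F4} covers everything, so the minimum is 2.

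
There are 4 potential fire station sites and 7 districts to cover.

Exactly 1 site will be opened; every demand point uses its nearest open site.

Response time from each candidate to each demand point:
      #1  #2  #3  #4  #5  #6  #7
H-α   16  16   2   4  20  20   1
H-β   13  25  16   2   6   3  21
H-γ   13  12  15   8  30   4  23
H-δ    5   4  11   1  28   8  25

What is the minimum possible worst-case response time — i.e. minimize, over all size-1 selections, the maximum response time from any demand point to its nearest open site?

20

Open {H-α}.
  Farthest demand point is #5 at response time 20 (to H-α); all others are ≤ 20.
With {H-β} the worst case is 25.
With {H-δ} the worst case is 28.
No size-1 selection achieves below 20.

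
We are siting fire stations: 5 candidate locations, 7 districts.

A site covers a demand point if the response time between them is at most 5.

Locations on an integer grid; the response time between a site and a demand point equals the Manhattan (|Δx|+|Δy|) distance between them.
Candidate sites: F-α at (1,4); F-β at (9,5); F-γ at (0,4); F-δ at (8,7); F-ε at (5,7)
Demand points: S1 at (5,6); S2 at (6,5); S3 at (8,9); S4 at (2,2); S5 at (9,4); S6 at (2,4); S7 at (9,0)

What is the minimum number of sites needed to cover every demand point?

Coverage sets (demand points within 5 of each site):
  F-α: {S4, S6}
  F-β: {S1, S2, S3, S5, S7}
  F-γ: {S4, S6}
  F-δ: {S1, S2, S3, S5}
  F-ε: {S1, S2, S3}
No single site covers all 7 demand points.
But {F-α, F-β} covers everything, so the minimum is 2.

2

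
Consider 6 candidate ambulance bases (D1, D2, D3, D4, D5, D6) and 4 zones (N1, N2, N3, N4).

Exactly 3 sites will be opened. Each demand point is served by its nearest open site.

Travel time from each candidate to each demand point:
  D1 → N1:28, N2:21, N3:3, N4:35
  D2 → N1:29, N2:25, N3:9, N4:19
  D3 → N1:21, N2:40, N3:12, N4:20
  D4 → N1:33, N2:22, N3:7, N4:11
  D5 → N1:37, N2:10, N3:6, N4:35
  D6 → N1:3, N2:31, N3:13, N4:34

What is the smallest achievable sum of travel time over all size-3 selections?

30

Open {D4, D5, D6}.
  N1→D6 3, N2→D5 10, N3→D5 6, N4→D4 11  ⇒ total 30.
Compare {D1, D4, D6}: total 38.
Compare {D2, D5, D6}: total 38.
No size-3 selection does better; minimum is 30.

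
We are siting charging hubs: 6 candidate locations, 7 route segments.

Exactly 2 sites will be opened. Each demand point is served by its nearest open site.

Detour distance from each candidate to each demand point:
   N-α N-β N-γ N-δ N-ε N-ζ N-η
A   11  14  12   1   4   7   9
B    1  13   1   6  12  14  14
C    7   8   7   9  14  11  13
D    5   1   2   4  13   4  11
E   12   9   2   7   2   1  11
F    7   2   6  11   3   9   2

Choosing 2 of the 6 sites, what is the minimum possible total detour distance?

21

Open {D, F}.
  N-α→D 5, N-β→D 1, N-γ→D 2, N-δ→D 4, N-ε→F 3, N-ζ→D 4, N-η→F 2  ⇒ total 21.
Compare {E, F}: total 23.
Compare {B, F}: total 24.
No size-2 selection does better; minimum is 21.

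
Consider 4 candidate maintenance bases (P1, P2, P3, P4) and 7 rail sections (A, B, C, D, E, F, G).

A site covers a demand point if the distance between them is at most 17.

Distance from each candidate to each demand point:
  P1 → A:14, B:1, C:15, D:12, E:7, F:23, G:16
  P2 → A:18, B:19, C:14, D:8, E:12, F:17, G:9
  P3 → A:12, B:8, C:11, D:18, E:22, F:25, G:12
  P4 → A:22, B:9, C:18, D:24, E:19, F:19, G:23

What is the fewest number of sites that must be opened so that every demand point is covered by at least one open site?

Coverage sets (demand points within 17 of each site):
  P1: {A, B, C, D, E, G}
  P2: {C, D, E, F, G}
  P3: {A, B, C, G}
  P4: {B}
No single site covers all 7 demand points.
But {P1, P2} covers everything, so the minimum is 2.

2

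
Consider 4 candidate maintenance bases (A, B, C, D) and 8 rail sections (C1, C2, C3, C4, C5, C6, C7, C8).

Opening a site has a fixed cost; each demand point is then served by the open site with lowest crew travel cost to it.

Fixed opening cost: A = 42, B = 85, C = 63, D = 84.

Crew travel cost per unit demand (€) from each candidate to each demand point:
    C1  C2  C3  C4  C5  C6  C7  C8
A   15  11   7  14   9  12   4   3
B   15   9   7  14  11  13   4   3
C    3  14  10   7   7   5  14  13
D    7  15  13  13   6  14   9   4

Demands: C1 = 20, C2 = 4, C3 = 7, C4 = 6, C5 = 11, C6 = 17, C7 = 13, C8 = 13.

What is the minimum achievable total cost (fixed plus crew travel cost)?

Open {A, C}: assign each demand point to its cheapest open site.
  C1→C 20×3=60, C2→A 4×11=44, C3→A 7×7=49, C4→C 6×7=42, C5→C 11×7=77, C6→C 17×5=85, C7→A 13×4=52, C8→A 13×3=39
  crew travel cost 448, fixed 105 → total 553.
Compare {B, C}: crew travel cost 440 + fixed 148 = 588.
Compare {A, C, D}: crew travel cost 437 + fixed 189 = 626.
Compare {A, B, C}: crew travel cost 440 + fixed 190 = 630.
All other subsets cost ≥ 588. Minimum total cost: 553.

553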